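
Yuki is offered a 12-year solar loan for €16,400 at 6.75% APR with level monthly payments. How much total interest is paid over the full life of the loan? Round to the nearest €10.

€7,570

At 6.75% the monthly rate is 0.0056250, so the payment is 16,400 × 0.0056250 / (1 − 1.0056250^−144) = €166.48.
Total paid = 144 × €166.48 = €23,973.12; interest = €23,973.12 − €16,400 = €7,573.12.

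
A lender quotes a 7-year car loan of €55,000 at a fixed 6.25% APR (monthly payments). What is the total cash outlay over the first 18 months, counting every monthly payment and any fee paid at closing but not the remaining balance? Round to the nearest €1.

Monthly rate = 6.25%/12 = 0.0052083; payment = 55,000 × 0.0052083 / (1 − (1+0.0052083)^−84) = €810.08.
Total outlay = 18 × €810.08 = €14,581.44.

€14,581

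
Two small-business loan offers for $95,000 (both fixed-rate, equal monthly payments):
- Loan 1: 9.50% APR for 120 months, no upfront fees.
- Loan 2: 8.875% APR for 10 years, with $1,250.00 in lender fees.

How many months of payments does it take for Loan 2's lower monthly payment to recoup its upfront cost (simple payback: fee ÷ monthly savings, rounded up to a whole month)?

Loan 1: monthly rate = 9.5%/12 = 0.0079167; payment = 95,000 × 0.0079167 / (1 − (1+0.0079167)^−120) = $1,229.28.
Loan 2: monthly rate = 8.875%/12 = 0.0073958; payment = 95,000 × 0.0073958 / (1 − (1+0.0073958)^−120) = $1,197.00.
Monthly savings = $1,229.28 − $1,197.00 = $32.28.
Break-even = $1,250.00 / $32.28 = 38.72 → 39 months.

39 months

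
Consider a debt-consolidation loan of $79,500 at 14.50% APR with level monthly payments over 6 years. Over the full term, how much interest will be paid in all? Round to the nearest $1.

$39,985

Monthly rate = 14.5%/12 = 0.0120833; payment = 79,500 × 0.0120833 / (1 − (1+0.0120833)^−72) = $1,659.52.
Total paid = 72 × $1,659.52 = $119,485.44; interest = $119,485.44 − $79,500 = $39,985.44.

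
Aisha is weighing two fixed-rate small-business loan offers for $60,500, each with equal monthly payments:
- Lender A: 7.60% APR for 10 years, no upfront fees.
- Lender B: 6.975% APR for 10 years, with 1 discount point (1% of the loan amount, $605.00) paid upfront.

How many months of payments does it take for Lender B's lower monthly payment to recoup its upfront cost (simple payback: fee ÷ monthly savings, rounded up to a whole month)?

Lender A: monthly rate = 7.6%/12 = 0.0063333; payment = 60,500 × 0.0063333 / (1 − (1+0.0063333)^−120) = $721.31.
Lender B: at 6.975% the monthly rate is 0.0058125, so the payment is 60,500 × 0.0058125 / (1 − 1.0058125^−120) = $701.68.
Monthly savings = $721.31 − $701.68 = $19.63.
Break-even = $605.00 / $19.63 = 30.82 → 31 months.

31 months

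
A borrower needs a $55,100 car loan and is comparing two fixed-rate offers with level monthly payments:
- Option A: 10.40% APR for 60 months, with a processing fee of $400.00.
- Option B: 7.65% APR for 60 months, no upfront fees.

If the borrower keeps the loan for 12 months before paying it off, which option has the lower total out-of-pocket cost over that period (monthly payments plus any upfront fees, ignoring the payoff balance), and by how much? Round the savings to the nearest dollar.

Option B by $1,283

Option A: at 10.40% the monthly rate is 0.0086667, so the payment is 55,100 × 0.0086667 / (1 − 1.0086667^−60) = $1,181.59.
Option B: monthly rate = 7.65%/12 = 0.0063750; payment = 55,100 × 0.0063750 / (1 − (1+0.0063750)^−60) = $1,108.02.
Over 12 months: Option A costs 12 × $1,181.59 + $400.00 = $14,579.08; Option B costs 12 × $1,108.02 = $13,296.24.
Option B is cheaper by $14,579.08 − $13,296.24 = $1,282.84.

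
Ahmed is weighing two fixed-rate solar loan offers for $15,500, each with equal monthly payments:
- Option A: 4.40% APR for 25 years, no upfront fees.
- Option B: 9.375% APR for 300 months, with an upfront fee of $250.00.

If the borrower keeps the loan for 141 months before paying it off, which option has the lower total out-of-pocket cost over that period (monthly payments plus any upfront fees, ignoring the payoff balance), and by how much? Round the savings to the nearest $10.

Option A by $7,130

Option A: at 4.40% the monthly rate is 0.0036667, so the payment is 15,500 × 0.0036667 / (1 − 1.0036667^−300) = $85.28.
Option B: monthly rate = 9.375%/12 = 0.0078125; payment = 15,500 × 0.0078125 / (1 − (1+0.0078125)^−300) = $134.08.
Over 141 months: Option A costs 141 × $85.28 = $12,024.48; Option B costs 141 × $134.08 + $250.00 = $19,155.28.
Option A is cheaper by $19,155.28 − $12,024.48 = $7,130.80.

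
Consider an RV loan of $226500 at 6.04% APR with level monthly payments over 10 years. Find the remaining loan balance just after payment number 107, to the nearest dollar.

With monthly rate i = 6.04%/12 = 0.0050333, the balance after k of n payments is P · [(1+i)^n − (1+i)^k] / [(1+i)^n − 1].
(1+0.0050333)^120 = 1.82665242 and (1+0.0050333)^107 = 1.71123581, so the balance is 226,500 × (1.82665242 − 1.71123581) / (1.82665242 − 1) = $31,623.77.

$31,624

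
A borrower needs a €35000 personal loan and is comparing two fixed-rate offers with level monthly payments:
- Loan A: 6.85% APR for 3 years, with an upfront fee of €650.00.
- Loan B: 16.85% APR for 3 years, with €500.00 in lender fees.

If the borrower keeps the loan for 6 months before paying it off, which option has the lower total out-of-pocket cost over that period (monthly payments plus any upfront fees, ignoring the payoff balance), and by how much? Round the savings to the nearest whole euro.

Loan A by €852

Loan A: monthly rate = 6.85%/12 = 0.0057083; payment = 35,000 × 0.0057083 / (1 − (1+0.0057083)^−36) = €1,078.30.
Loan B: at 16.85% the monthly rate is 0.0140417, so the payment is 35,000 × 0.0140417 / (1 − 1.0140417^−36) = €1,245.23.
Over 6 months: Loan A costs 6 × €1,078.30 + €650.00 = €7,119.80; Loan B costs 6 × €1,245.23 + €500.00 = €7,971.38.
Loan A is cheaper by €7,971.38 − €7,119.80 = €851.58.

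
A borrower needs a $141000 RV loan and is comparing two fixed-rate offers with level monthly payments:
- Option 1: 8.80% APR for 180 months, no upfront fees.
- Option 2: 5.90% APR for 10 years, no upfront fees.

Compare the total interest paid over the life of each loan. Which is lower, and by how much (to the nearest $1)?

Option 2 by $67,412

Option 1: at 8.80% the monthly rate is 0.0073333, so the payment is 141,000 × 0.0073333 / (1 − 1.0073333^−180) = $1,413.39.
Total interest on Option 1 = 180 × $1,413.39 − $141,000 = $113,410.20.
Option 2: at 5.90% the monthly rate is 0.0049167, so the payment is 141,000 × 0.0049167 / (1 − 1.0049167^−120) = $1,558.32.
Total interest on Option 2 = 120 × $1,558.32 − $141,000 = $45,998.40.
Option 2 is lower by $67,411.80.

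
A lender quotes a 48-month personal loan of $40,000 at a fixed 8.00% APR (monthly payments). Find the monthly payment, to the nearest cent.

At 8.00% the monthly rate is 0.0066667, so the payment is 40,000 × 0.0066667 / (1 − 1.0066667^−48) = $976.52.

$976.52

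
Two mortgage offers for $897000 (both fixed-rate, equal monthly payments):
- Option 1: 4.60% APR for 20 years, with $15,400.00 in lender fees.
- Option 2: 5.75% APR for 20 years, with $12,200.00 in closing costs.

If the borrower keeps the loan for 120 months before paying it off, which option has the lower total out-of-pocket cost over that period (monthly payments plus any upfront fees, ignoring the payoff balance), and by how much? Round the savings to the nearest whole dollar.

Option 1 by $65,715

Option 1: at 4.60% the monthly rate is 0.0038333, so the payment is 897,000 × 0.0038333 / (1 − 1.0038333^−240) = $5,723.40.
Option 2: monthly rate = 5.75%/12 = 0.0047917; payment = 897,000 × 0.0047917 / (1 − (1+0.0047917)^−240) = $6,297.69.
Over 120 months: Option 1 costs 120 × $5,723.40 + $15,400.00 = $702,208.00; Option 2 costs 120 × $6,297.69 + $12,200.00 = $767,922.80.
Option 1 is cheaper by $767,922.80 − $702,208.00 = $65,714.80.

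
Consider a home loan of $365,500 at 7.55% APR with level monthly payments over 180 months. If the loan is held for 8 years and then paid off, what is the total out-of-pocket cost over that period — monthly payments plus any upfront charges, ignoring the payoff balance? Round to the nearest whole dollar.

Monthly rate = 7.55%/12 = 0.0062917; payment = 365,500 × 0.0062917 / (1 − (1+0.0062917)^−180) = $3,398.62.
Total outlay = 96 × $3,398.62 = $326,267.52.

$326,268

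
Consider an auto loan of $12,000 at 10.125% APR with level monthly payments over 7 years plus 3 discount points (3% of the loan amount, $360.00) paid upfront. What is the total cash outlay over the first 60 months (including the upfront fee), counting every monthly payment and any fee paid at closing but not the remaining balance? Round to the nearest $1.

$12,359

Monthly rate = 10.125%/12 = 0.0084375; payment = 12,000 × 0.0084375 / (1 − (1+0.0084375)^−84) = $199.99.
Total outlay = 60 × $199.99 + $360.00 = $12,359.40.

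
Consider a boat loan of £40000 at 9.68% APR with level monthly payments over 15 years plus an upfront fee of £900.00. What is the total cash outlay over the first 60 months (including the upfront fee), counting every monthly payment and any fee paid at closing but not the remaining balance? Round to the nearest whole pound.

Monthly rate = 9.68%/12 = 0.0080667; payment = 40,000 × 0.0080667 / (1 − (1+0.0080667)^−180) = £422.05.
Total outlay = 60 × £422.05 + £900.00 = £26,223.00.

£26,223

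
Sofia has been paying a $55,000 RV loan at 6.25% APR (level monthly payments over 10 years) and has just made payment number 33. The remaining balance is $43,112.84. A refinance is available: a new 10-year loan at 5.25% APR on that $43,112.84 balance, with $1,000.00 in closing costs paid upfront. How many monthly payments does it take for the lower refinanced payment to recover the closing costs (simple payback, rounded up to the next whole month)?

Current payment = 55,000 × 6.25%/12 / (1 − (1+0.0052083)^−120) = $617.54.
Refinanced payment = 43,112.84 × 0.0043750 / (1 − (1+0.0043750)^−120) = $462.56.
Monthly savings = $617.54 − $462.56 = $154.98.
Break-even = $1,000.00 / $154.98 = 6.45 → 7 months.

7 months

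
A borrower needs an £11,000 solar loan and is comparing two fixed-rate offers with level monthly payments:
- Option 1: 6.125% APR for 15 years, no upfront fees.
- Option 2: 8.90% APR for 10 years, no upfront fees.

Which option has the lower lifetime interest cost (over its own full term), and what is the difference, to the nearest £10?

Option 2 by £190

Option 1: at 6.125% the monthly rate is 0.0051042, so the payment is 11,000 × 0.0051042 / (1 − 1.0051042^−180) = £93.57.
Total interest on Option 1 = 180 × £93.57 − £11,000 = £5,842.60.
Option 2: at 8.90% the monthly rate is 0.0074167, so the payment is 11,000 × 0.0074167 / (1 − 1.0074167^−120) = £138.75.
Total interest on Option 2 = 120 × £138.75 − £11,000 = £5,650.00.
Option 2 is lower by £192.60.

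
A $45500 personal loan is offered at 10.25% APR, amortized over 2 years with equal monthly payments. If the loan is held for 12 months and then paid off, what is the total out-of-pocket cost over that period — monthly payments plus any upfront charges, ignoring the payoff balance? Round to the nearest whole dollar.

At 10.25% the monthly rate is 0.0085417, so the payment is 45,500 × 0.0085417 / (1 − 1.0085417^−24) = $2,104.85.
Total outlay = 12 × $2,104.85 = $25,258.20.

$25,258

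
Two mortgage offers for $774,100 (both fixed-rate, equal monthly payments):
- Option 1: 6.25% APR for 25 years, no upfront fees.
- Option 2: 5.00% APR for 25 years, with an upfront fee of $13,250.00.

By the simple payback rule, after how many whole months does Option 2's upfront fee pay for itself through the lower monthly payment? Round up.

23 months

Option 1: at 6.25% the monthly rate is 0.0052083, so the payment is 774,100 × 0.0052083 / (1 − 1.0052083^−300) = $5,106.50.
Option 2: at 5.00% the monthly rate is 0.0041667, so the payment is 774,100 × 0.0041667 / (1 − 1.0041667^−300) = $4,525.31.
Monthly savings = $5,106.50 − $4,525.31 = $581.19.
Break-even = $13,250.00 / $581.19 = 22.80 → 23 months.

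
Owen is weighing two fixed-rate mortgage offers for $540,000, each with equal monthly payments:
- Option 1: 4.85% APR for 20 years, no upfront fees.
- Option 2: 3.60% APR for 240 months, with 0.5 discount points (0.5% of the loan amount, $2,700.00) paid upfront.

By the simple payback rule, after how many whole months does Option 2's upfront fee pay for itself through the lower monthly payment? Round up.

Option 1: at 4.85% the monthly rate is 0.0040417, so the payment is 540,000 × 0.0040417 / (1 − 1.0040417^−240) = $3,519.17.
Option 2: monthly rate = 3.6%/12 = 0.0030000; payment = 540,000 × 0.0030000 / (1 − (1+0.0030000)^−240) = $3,159.60.
Monthly savings = $3,519.17 − $3,159.60 = $359.57.
Break-even = $2,700.00 / $359.57 = 7.51 → 8 months.

8 months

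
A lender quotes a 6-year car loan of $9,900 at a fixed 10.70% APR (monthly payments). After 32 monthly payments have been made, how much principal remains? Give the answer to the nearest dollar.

With monthly rate i = 10.7%/12 = 0.0089167, the balance after k of n payments is P · [(1+i)^n − (1+i)^k] / [(1+i)^n − 1].
(1+0.0089167)^72 = 1.89487837 and (1+0.0089167)^32 = 1.32852424, so the balance is 9,900 × (1.89487837 − 1.32852424) / (1.89487837 − 1) = $6,265.55.

$6,266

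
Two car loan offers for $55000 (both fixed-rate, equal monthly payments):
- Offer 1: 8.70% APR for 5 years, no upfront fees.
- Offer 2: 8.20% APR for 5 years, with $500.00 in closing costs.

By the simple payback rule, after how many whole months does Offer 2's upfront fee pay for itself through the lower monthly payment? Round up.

38 months

Offer 1: at 8.70% the monthly rate is 0.0072500, so the payment is 55,000 × 0.0072500 / (1 − 1.0072500^−60) = $1,133.72.
Offer 2: at 8.20% the monthly rate is 0.0068333, so the payment is 55,000 × 0.0068333 / (1 − 1.0068333^−60) = $1,120.47.
Monthly savings = $1,133.72 − $1,120.47 = $13.25.
Break-even = $500.00 / $13.25 = 37.74 → 38 months.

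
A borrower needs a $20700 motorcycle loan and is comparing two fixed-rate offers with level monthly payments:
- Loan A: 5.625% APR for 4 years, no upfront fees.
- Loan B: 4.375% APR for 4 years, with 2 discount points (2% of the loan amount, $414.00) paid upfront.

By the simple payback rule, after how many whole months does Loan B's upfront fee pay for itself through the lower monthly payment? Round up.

36 months

Loan A: monthly rate = 5.625%/12 = 0.0046875; payment = 20,700 × 0.0046875 / (1 − (1+0.0046875)^−48) = $482.59.
Loan B: monthly rate = 4.375%/12 = 0.0036458; payment = 20,700 × 0.0036458 / (1 − (1+0.0036458)^−48) = $470.87.
Monthly savings = $482.59 − $470.87 = $11.72.
Break-even = $414.00 / $11.72 = 35.32 → 36 months.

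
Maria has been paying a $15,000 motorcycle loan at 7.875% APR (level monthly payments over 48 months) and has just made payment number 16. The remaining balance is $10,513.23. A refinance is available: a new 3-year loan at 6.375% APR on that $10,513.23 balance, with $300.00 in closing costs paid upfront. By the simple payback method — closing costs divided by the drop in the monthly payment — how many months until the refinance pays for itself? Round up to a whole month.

7 months

Current payment = 15,000 × 7.875%/12 / (1 − (1+0.0065625)^−48) = $365.31.
Refinanced payment = 10,513.23 × 0.0053125 / (1 − (1+0.0053125)^−36) = $321.62.
Monthly savings = $365.31 − $321.62 = $43.69.
Break-even = $300.00 / $43.69 = 6.87 → 7 months.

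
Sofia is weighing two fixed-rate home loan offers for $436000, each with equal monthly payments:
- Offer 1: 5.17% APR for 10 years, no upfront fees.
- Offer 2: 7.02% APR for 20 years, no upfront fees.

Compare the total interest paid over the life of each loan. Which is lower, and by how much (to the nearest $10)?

Offer 1 by $253,240

Offer 1: at 5.17% the monthly rate is 0.0043083, so the payment is 436,000 × 0.0043083 / (1 − 1.0043083^−120) = $4,660.77.
Total interest on Offer 1 = 120 × $4,660.77 − $436,000 = $123,292.40.
Offer 2: monthly rate = 7.02%/12 = 0.0058500; payment = 436,000 × 0.0058500 / (1 − (1+0.0058500)^−240) = $3,385.54.
Total interest on Offer 2 = 240 × $3,385.54 − $436,000 = $376,529.60.
Offer 1 is lower by $253,237.20.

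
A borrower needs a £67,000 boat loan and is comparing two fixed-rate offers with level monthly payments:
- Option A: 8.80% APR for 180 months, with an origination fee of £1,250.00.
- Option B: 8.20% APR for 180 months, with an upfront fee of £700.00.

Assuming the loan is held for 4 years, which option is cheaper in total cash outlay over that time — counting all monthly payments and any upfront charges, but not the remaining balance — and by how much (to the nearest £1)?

Option A: at 8.80% the monthly rate is 0.0073333, so the payment is 67,000 × 0.0073333 / (1 − 1.0073333^−180) = £671.61.
Option B: monthly rate = 8.2%/12 = 0.0068333; payment = 67,000 × 0.0068333 / (1 − (1+0.0068333)^−180) = £648.05.
Over 48 months: Option A costs 48 × £671.61 + £1,250.00 = £33,487.28; Option B costs 48 × £648.05 + £700.00 = £31,806.40.
Option B is cheaper by £33,487.28 − £31,806.40 = £1,680.88.

Option B by £1,681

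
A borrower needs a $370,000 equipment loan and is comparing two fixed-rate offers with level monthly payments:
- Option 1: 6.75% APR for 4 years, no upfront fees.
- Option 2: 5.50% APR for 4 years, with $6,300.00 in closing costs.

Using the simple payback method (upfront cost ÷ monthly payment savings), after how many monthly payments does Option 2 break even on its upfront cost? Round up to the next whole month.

30 months

Option 1: monthly rate = 6.75%/12 = 0.0056250; payment = 370,000 × 0.0056250 / (1 − (1+0.0056250)^−48) = $8,817.26.
Option 2: at 5.50% the monthly rate is 0.0045833, so the payment is 370,000 × 0.0045833 / (1 − 1.0045833^−48) = $8,604.90.
Monthly savings = $8,817.26 − $8,604.90 = $212.36.
Break-even = $6,300.00 / $212.36 = 29.67 → 30 months.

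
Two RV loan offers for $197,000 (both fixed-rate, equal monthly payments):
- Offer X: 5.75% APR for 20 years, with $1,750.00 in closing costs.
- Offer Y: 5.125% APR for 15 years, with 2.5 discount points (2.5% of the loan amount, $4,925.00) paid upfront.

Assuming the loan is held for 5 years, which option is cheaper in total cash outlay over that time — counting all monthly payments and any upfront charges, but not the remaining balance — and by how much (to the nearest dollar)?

Offer X: at 5.75% the monthly rate is 0.0047917, so the payment is 197,000 × 0.0047917 / (1 − 1.0047917^−240) = $1,383.10.
Offer Y: monthly rate = 5.125%/12 = 0.0042708; payment = 197,000 × 0.0042708 / (1 − (1+0.0042708)^−180) = $1,570.72.
Over 60 months: Offer X costs 60 × $1,383.10 + $1,750.00 = $84,736.00; Offer Y costs 60 × $1,570.72 + $4,925.00 = $99,168.20.
Offer X is cheaper by $99,168.20 − $84,736.00 = $14,432.20.

Offer X by $14,432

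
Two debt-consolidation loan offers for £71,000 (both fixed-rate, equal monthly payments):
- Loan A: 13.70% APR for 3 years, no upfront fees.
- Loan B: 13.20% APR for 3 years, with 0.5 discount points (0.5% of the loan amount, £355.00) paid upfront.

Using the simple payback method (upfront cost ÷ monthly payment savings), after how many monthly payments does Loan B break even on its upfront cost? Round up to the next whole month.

21 months

Loan A: at 13.70% the monthly rate is 0.0114167, so the payment is 71,000 × 0.0114167 / (1 − 1.0114167^−36) = £2,416.28.
Loan B: monthly rate = 13.2%/12 = 0.0110000; payment = 71,000 × 0.0110000 / (1 − (1+0.0110000)^−36) = £2,399.12.
Monthly savings = £2,416.28 − £2,399.12 = £17.16.
Break-even = £355.00 / £17.16 = 20.69 → 21 months.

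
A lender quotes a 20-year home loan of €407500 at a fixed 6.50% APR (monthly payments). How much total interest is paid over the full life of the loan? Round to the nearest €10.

€321,670

Monthly rate = 6.5%/12 = 0.0054167; payment = 407,500 × 0.0054167 / (1 − (1+0.0054167)^−240) = €3,038.21.
Total paid = 240 × €3,038.21 = €729,170.40; interest = €729,170.40 − €407,500 = €321,670.40.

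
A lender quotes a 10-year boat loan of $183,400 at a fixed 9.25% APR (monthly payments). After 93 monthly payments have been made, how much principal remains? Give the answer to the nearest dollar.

$57,039

With monthly rate i = 9.25%/12 = 0.0077083, the balance after k of n payments is P · [(1+i)^n − (1+i)^k] / [(1+i)^n − 1].
(1+0.0077083)^120 = 2.51293932 and (1+0.0077083)^93 = 2.04240117, so the balance is 183,400 × (2.51293932 − 2.04240117) / (2.51293932 − 1) = $57,039.10.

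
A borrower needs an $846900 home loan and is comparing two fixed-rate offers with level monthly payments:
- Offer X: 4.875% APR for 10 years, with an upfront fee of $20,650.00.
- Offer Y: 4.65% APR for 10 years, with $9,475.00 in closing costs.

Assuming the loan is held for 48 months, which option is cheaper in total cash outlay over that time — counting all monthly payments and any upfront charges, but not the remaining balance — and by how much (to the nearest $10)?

Offer Y by $15,620

Offer X: monthly rate = 4.875%/12 = 0.0040625; payment = 846,900 × 0.0040625 / (1 − (1+0.0040625)^−120) = $8,931.03.
Offer Y: monthly rate = 4.65%/12 = 0.0038750; payment = 846,900 × 0.0038750 / (1 − (1+0.0038750)^−120) = $8,838.50.
Over 48 months: Offer X costs 48 × $8,931.03 + $20,650.00 = $449,339.44; Offer Y costs 48 × $8,838.50 + $9,475.00 = $433,723.00.
Offer Y is cheaper by $449,339.44 − $433,723.00 = $15,616.44.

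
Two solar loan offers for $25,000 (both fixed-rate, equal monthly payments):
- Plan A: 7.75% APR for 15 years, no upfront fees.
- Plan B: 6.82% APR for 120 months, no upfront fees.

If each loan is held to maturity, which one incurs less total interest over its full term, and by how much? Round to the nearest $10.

Plan B by $7,800

Plan A: at 7.75% the monthly rate is 0.0064583, so the payment is 25,000 × 0.0064583 / (1 − 1.0064583^−180) = $235.32.
Total interest on Plan A = 180 × $235.32 − $25,000 = $17,357.60.
Plan B: monthly rate = 6.82%/12 = 0.0056833; payment = 25,000 × 0.0056833 / (1 − (1+0.0056833)^−120) = $287.96.
Total interest on Plan B = 120 × $287.96 − $25,000 = $9,555.20.
Plan B is lower by $7,802.40.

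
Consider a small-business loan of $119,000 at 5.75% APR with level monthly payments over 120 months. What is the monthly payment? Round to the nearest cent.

$1,306.25

At 5.75% the monthly rate is 0.0047917, so the payment is 119,000 × 0.0047917 / (1 − 1.0047917^−120) = $1,306.25.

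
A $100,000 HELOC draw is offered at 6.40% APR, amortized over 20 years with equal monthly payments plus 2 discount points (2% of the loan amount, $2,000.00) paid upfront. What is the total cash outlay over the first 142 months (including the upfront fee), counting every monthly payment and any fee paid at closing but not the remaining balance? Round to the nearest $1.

$107,037

Monthly rate = 6.4%/12 = 0.0053333; payment = 100,000 × 0.0053333 / (1 − (1+0.0053333)^−240) = $739.70.
Total outlay = 142 × $739.70 + $2,000.00 = $107,037.40.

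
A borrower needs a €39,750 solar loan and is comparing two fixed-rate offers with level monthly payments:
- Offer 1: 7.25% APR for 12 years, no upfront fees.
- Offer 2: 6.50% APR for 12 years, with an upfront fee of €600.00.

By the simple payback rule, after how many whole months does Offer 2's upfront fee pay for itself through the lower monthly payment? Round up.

Offer 1: monthly rate = 7.25%/12 = 0.0060417; payment = 39,750 × 0.0060417 / (1 − (1+0.0060417)^−144) = €414.10.
Offer 2: monthly rate = 6.5%/12 = 0.0054167; payment = 39,750 × 0.0054167 / (1 − (1+0.0054167)^−144) = €398.26.
Monthly savings = €414.10 − €398.26 = €15.84.
Break-even = €600.00 / €15.84 = 37.88 → 38 months.

38 months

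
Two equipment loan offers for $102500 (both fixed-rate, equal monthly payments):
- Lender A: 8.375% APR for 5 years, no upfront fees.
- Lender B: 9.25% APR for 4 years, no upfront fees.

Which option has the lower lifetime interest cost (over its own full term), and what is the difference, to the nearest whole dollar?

Lender B by $2,787

Lender A: at 8.375% the monthly rate is 0.0069792, so the payment is 102,500 × 0.0069792 / (1 − 1.0069792^−60) = $2,096.77.
Total interest on Lender A = 60 × $2,096.77 − $102,500 = $23,306.20.
Lender B: at 9.25% the monthly rate is 0.0077083, so the payment is 102,500 × 0.0077083 / (1 − 1.0077083^−48) = $2,562.90.
Total interest on Lender B = 48 × $2,562.90 − $102,500 = $20,519.20.
Lender B is lower by $2,787.00.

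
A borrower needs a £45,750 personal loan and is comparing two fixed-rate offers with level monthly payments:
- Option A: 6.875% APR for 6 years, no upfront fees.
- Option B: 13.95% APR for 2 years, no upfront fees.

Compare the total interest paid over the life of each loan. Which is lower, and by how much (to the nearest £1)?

Option A: monthly rate = 6.875%/12 = 0.0057292; payment = 45,750 × 0.0057292 / (1 − (1+0.0057292)^−72) = £777.25.
Total interest on Option A = 72 × £777.25 − £45,750 = £10,212.00.
Option B: monthly rate = 13.95%/12 = 0.0116250; payment = 45,750 × 0.0116250 / (1 − (1+0.0116250)^−24) = £2,195.51.
Total interest on Option B = 24 × £2,195.51 − £45,750 = £6,942.24.
Option B is lower by £3,269.76.

Option B by £3,270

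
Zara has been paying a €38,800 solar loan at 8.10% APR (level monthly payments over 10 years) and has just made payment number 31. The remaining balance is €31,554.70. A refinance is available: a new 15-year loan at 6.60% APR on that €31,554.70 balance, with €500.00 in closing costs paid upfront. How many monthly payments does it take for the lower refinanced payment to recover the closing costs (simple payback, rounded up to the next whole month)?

Current payment = 38,800 × 8.1%/12 / (1 − (1+0.0067500)^−120) = €472.80.
Refinanced payment = 31,554.70 × 0.0055000 / (1 − (1+0.0055000)^−180) = €276.61.
Monthly savings = €472.80 − €276.61 = €196.19.
Break-even = €500.00 / €196.19 = 2.55 → 3 months.

3 months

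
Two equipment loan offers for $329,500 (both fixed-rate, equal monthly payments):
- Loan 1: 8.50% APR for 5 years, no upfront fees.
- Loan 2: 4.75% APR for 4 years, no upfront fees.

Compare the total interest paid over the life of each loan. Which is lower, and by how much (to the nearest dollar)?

Loan 1: monthly rate = 8.5%/12 = 0.0070833; payment = 329,500 × 0.0070833 / (1 − (1+0.0070833)^−60) = $6,760.20.
Total interest on Loan 1 = 60 × $6,760.20 − $329,500 = $76,112.00.
Loan 2: at 4.75% the monthly rate is 0.0039583, so the payment is 329,500 × 0.0039583 / (1 − 1.0039583^−48) = $7,550.89.
Total interest on Loan 2 = 48 × $7,550.89 − $329,500 = $32,942.72.
Loan 2 is lower by $43,169.28.

Loan 2 by $43,169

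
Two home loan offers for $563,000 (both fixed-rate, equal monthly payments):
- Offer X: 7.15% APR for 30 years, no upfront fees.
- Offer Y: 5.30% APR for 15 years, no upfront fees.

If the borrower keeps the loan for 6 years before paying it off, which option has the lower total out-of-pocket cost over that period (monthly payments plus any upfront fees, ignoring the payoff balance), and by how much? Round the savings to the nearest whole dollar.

Offer X: monthly rate = 7.15%/12 = 0.0059583; payment = 563,000 × 0.0059583 / (1 − (1+0.0059583)^−360) = $3,802.54.
Offer Y: at 5.30% the monthly rate is 0.0044167, so the payment is 563,000 × 0.0044167 / (1 − 1.0044167^−180) = $4,540.65.
Over 72 months: Offer X costs 72 × $3,802.54 = $273,782.88; Offer Y costs 72 × $4,540.65 = $326,926.80.
Offer X is cheaper by $326,926.80 − $273,782.88 = $53,143.92.

Offer X by $53,144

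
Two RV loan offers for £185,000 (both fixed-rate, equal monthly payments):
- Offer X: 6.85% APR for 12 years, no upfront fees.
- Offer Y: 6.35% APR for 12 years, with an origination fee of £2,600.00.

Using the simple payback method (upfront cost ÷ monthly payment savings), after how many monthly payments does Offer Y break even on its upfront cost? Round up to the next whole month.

Offer X: at 6.85% the monthly rate is 0.0057083, so the payment is 185,000 × 0.0057083 / (1 − 1.0057083^−144) = £1,887.74.
Offer Y: monthly rate = 6.35%/12 = 0.0052917; payment = 185,000 × 0.0052917 / (1 − (1+0.0052917)^−144) = £1,839.01.
Monthly savings = £1,887.74 − £1,839.01 = £48.73.
Break-even = £2,600.00 / £48.73 = 53.36 → 54 months.

54 months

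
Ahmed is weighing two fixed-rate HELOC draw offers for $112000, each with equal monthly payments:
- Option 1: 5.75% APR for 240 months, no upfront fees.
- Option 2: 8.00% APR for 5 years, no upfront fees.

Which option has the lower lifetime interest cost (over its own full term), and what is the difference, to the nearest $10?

Option 2 by $52,460

Option 1: monthly rate = 5.75%/12 = 0.0047917; payment = 112,000 × 0.0047917 / (1 − (1+0.0047917)^−240) = $786.33.
Total interest on Option 1 = 240 × $786.33 − $112,000 = $76,719.20.
Option 2: at 8.00% the monthly rate is 0.0066667, so the payment is 112,000 × 0.0066667 / (1 − 1.0066667^−60) = $2,270.96.
Total interest on Option 2 = 60 × $2,270.96 − $112,000 = $24,257.60.
Option 2 is lower by $52,461.60.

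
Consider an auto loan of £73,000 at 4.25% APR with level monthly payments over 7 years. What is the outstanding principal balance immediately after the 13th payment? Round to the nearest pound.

£63,071

With monthly rate i = 4.25%/12 = 0.0035417, the balance after k of n payments is P · [(1+i)^n − (1+i)^k] / [(1+i)^n − 1].
(1+0.0035417)^84 = 1.34578087 and (1+0.0035417)^13 = 1.04703287, so the balance is 73,000 × (1.34578087 − 1.04703287) / (1.34578087 − 1) = £63,070.59.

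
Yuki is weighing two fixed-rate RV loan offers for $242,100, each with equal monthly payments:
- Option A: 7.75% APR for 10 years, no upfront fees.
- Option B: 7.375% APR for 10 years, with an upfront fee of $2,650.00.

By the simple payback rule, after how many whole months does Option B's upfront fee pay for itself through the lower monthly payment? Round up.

Option A: at 7.75% the monthly rate is 0.0064583, so the payment is 242,100 × 0.0064583 / (1 − 1.0064583^−120) = $2,905.46.
Option B: monthly rate = 7.375%/12 = 0.0061458; payment = 242,100 × 0.0061458 / (1 − (1+0.0061458)^−120) = $2,858.00.
Monthly savings = $2,905.46 − $2,858.00 = $47.46.
Break-even = $2,650.00 / $47.46 = 55.84 → 56 months.

56 months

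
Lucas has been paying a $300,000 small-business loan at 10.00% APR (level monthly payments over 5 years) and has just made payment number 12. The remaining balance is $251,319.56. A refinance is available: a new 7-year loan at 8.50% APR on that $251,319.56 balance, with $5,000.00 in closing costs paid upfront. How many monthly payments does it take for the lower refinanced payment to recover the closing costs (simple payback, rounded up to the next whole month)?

3 months

Current payment = 300,000 × 10%/12 / (1 − (1+0.0083333)^−60) = $6,374.11.
Refinanced payment = 251,319.56 × 0.0070833 / (1 − (1+0.0070833)^−84) = $3,980.02.
Monthly savings = $6,374.11 − $3,980.02 = $2,394.09.
Break-even = $5,000.00 / $2,394.09 = 2.09 → 3 months.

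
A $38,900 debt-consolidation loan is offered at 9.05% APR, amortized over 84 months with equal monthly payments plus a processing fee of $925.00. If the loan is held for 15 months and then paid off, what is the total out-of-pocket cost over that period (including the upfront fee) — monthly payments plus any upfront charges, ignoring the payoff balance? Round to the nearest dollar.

$10,328

Monthly rate = 9.05%/12 = 0.0075417; payment = 38,900 × 0.0075417 / (1 − (1+0.0075417)^−84) = $626.85.
Total outlay = 15 × $626.85 + $925.00 = $10,327.75.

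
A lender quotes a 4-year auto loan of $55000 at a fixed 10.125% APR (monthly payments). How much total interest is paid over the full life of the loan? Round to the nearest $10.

At 10.125% the monthly rate is 0.0084375, so the payment is 55,000 × 0.0084375 / (1 − 1.0084375^−48) = $1,398.25.
Total paid = 48 × $1,398.25 = $67,116.00; interest = $67,116.00 − $55,000 = $12,116.00.

$12,120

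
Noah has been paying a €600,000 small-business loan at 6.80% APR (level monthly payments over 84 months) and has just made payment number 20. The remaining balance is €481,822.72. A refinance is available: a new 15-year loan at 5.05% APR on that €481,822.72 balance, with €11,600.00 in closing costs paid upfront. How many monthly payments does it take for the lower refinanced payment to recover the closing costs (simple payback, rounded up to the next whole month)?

3 months

Current payment = 600,000 × 6.8%/12 / (1 − (1+0.0056667)^−84) = €8,997.06.
Refinanced payment = 481,822.72 × 0.0042083 / (1 − (1+0.0042083)^−180) = €3,822.78.
Monthly savings = €8,997.06 − €3,822.78 = €5,174.28.
Break-even = €11,600.00 / €5,174.28 = 2.24 → 3 months.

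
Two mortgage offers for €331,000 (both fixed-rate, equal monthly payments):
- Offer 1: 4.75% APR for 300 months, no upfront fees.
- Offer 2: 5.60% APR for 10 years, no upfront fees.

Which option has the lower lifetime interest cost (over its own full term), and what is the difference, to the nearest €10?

Offer 2 by €133,090

Offer 1: monthly rate = 4.75%/12 = 0.0039583; payment = 331,000 × 0.0039583 / (1 − (1+0.0039583)^−300) = €1,887.09.
Total interest on Offer 1 = 300 × €1,887.09 − €331,000 = €235,127.00.
Offer 2: monthly rate = 5.6%/12 = 0.0046667; payment = 331,000 × 0.0046667 / (1 − (1+0.0046667)^−120) = €3,608.64.
Total interest on Offer 2 = 120 × €3,608.64 − €331,000 = €102,036.80.
Offer 2 is lower by €133,090.20.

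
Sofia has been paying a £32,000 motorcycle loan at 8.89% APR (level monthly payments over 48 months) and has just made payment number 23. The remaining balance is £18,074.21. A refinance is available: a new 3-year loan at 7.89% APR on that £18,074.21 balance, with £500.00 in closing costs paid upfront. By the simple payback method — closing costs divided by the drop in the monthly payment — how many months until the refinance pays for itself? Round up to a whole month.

3 months

Current payment = 32,000 × 8.89%/12 / (1 − (1+0.0074083)^−48) = £794.65.
Refinanced payment = 18,074.21 × 0.0065750 / (1 − (1+0.0065750)^−36) = £565.46.
Monthly savings = £794.65 − £565.46 = £229.19.
Break-even = £500.00 / £229.19 = 2.18 → 3 months.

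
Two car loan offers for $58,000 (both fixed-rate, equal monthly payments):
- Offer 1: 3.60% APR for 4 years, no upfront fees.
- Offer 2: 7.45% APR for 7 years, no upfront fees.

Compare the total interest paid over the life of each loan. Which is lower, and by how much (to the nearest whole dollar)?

Offer 1 by $12,245

Offer 1: monthly rate = 3.6%/12 = 0.0030000; payment = 58,000 × 0.0030000 / (1 − (1+0.0030000)^−48) = $1,299.23.
Total interest on Offer 1 = 48 × $1,299.23 − $58,000 = $4,363.04.
Offer 2: monthly rate = 7.45%/12 = 0.0062083; payment = 58,000 × 0.0062083 / (1 − (1+0.0062083)^−84) = $888.19.
Total interest on Offer 2 = 84 × $888.19 − $58,000 = $16,607.96.
Offer 1 is lower by $12,244.92.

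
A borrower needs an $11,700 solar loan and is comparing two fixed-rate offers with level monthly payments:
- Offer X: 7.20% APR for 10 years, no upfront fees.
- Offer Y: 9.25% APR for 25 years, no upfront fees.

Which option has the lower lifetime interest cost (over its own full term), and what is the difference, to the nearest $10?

Offer X: at 7.20% the monthly rate is 0.0060000, so the payment is 11,700 × 0.0060000 / (1 − 1.0060000^−120) = $137.06.
Total interest on Offer X = 120 × $137.06 − $11,700 = $4,747.20.
Offer Y: monthly rate = 9.25%/12 = 0.0077083; payment = 11,700 × 0.0077083 / (1 − (1+0.0077083)^−300) = $100.20.
Total interest on Offer Y = 300 × $100.20 − $11,700 = $18,360.00.
Offer X is lower by $13,612.80.

Offer X by $13,610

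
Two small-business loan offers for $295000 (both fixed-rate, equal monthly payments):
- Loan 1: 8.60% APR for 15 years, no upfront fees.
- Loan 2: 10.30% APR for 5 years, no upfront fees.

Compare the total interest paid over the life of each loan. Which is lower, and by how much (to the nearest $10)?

Loan 1: monthly rate = 8.6%/12 = 0.0071667; payment = 295,000 × 0.0071667 / (1 − (1+0.0071667)^−180) = $2,922.30.
Total interest on Loan 1 = 180 × $2,922.30 − $295,000 = $231,014.00.
Loan 2: at 10.30% the monthly rate is 0.0085833, so the payment is 295,000 × 0.0085833 / (1 − 1.0085833^−60) = $6,311.51.
Total interest on Loan 2 = 60 × $6,311.51 − $295,000 = $83,690.60.
Loan 2 is lower by $147,323.40.

Loan 2 by $147,320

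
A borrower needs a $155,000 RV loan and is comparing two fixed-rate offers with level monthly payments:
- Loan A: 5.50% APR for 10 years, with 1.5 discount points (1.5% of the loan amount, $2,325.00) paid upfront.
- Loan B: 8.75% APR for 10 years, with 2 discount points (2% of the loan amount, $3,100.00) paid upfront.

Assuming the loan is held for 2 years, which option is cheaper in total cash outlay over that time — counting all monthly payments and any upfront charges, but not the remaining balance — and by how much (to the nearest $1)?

Loan A by $7,025

Loan A: at 5.50% the monthly rate is 0.0045833, so the payment is 155,000 × 0.0045833 / (1 − 1.0045833^−120) = $1,682.16.
Loan B: monthly rate = 8.75%/12 = 0.0072917; payment = 155,000 × 0.0072917 / (1 − (1+0.0072917)^−120) = $1,942.56.
Over 24 months: Loan A costs 24 × $1,682.16 + $2,325.00 = $42,696.84; Loan B costs 24 × $1,942.56 + $3,100.00 = $49,721.44.
Loan A is cheaper by $49,721.44 − $42,696.84 = $7,024.60.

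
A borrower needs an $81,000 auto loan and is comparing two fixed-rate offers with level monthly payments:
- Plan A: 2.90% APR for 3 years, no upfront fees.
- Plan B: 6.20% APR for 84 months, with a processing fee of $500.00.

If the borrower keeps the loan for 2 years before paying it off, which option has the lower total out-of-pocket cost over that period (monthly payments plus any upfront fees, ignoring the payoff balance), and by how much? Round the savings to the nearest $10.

Plan A: at 2.90% the monthly rate is 0.0024167, so the payment is 81,000 × 0.0024167 / (1 − 1.0024167^−36) = $2,352.01.
Plan B: at 6.20% the monthly rate is 0.0051667, so the payment is 81,000 × 0.0051667 / (1 − 1.0051667^−84) = $1,191.07.
Over 24 months: Plan A costs 24 × $2,352.01 = $56,448.24; Plan B costs 24 × $1,191.07 + $500.00 = $29,085.68.
Plan B is cheaper by $56,448.24 − $29,085.68 = $27,362.56.

Plan B by $27,360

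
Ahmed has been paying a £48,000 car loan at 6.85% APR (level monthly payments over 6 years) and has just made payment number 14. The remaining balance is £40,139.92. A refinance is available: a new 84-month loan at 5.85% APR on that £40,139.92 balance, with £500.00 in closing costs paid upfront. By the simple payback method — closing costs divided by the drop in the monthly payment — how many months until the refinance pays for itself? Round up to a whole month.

Current payment = 48,000 × 6.85%/12 / (1 − (1+0.0057083)^−72) = £814.90.
Refinanced payment = 40,139.92 × 0.0048750 / (1 − (1+0.0048750)^−84) = £583.50.
Monthly savings = £814.90 − £583.50 = £231.40.
Break-even = £500.00 / £231.40 = 2.16 → 3 months.

3 months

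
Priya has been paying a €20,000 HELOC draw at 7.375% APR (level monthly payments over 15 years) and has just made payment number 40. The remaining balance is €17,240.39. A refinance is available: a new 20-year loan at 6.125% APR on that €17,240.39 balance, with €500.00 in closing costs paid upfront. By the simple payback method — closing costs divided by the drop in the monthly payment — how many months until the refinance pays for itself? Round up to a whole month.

9 months

Current payment = 20,000 × 7.375%/12 / (1 − (1+0.0061458)^−180) = €183.98.
Refinanced payment = 17,240.39 × 0.0051042 / (1 − (1+0.0051042)^−240) = €124.76.
Monthly savings = €183.98 − €124.76 = €59.22.
Break-even = €500.00 / €59.22 = 8.44 → 9 months.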